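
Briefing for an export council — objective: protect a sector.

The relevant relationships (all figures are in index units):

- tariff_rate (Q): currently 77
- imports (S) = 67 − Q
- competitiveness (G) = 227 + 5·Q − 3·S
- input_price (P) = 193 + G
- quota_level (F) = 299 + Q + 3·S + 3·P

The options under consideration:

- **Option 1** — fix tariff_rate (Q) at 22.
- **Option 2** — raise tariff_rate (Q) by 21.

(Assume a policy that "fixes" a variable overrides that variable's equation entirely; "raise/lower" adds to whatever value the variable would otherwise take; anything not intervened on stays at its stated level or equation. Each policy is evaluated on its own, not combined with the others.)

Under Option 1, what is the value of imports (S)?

Option 1 (Q := 22):
  Q = 22
  S = 67 − 22 = 45

45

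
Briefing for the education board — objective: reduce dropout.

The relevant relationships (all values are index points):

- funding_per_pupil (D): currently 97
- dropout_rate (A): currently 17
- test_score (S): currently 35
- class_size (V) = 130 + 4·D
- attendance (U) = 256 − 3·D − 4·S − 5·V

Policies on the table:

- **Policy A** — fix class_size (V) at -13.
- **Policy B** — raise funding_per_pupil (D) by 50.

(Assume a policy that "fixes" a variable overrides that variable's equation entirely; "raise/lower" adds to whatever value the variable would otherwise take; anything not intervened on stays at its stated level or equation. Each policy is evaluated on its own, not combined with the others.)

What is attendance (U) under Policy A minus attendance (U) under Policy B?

3805

Policy A (V := -13):
  D = 97
  S = 35
  V = -13
  U = 256 − 3·97 − 4·35 − 5·(-13) = -110
Policy B (D + 50):
  D = 97 + 50 = 147
  S = 35
  V = 130 + 4·147 = 718
  U = 256 − 3·147 − 4·35 − 5·718 = -3915
U: -110 − (-3915) = 3805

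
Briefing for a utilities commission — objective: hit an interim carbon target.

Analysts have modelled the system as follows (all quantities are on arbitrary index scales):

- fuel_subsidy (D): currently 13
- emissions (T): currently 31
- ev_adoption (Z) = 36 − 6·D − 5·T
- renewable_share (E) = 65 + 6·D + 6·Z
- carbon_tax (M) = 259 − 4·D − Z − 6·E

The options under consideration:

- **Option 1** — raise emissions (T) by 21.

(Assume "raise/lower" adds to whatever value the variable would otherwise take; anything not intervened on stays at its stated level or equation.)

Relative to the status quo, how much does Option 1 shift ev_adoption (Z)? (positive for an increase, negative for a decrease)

Baseline:
  D = 13
  T = 31
  Z = 36 − 6·13 − 5·31 = -197
Option 1 (T + 21):
  D = 13
  T = 31 + 21 = 52
  Z = 36 − 6·13 − 5·52 = -302
Change in Z: -302 − (-197) = -105

-105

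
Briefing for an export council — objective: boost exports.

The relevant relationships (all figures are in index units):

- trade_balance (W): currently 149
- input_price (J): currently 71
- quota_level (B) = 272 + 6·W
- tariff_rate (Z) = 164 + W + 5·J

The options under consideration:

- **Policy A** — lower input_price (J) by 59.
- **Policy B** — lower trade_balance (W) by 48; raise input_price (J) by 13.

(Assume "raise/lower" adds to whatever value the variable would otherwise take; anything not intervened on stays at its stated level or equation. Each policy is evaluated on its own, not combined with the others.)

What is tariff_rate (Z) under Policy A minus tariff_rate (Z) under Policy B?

-312

Policy A (J − 59):
  W = 149
  J = 71 − 59 = 12
  Z = 164 + 149 + 5·12 = 373
Policy B (W − 48, J + 13):
  W = 149 − 48 = 101
  J = 71 + 13 = 84
  Z = 164 + 101 + 5·84 = 685
Z: 373 − 685 = -312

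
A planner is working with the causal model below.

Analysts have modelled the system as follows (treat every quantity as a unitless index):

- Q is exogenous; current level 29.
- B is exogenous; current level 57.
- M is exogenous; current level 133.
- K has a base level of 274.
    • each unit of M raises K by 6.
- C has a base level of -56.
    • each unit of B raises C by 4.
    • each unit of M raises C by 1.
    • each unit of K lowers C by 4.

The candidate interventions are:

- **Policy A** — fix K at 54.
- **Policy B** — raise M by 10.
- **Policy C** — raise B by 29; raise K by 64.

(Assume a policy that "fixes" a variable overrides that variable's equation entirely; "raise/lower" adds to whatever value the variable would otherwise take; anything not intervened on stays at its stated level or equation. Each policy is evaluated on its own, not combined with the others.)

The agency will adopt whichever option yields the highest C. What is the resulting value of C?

89

Policy A (K := 54):
  B = 57
  M = 133
  K = 54
  C = -56 + 4·57 + 133 − 4·54 = 89
Policy B (M + 10):
  B = 57
  M = 133 + 10 = 143
  K = 274 + 6·143 = 1132
  C = -56 + 4·57 + 143 − 4·1132 = -4213
Policy C (B + 29, K + 64):
  B = 57 + 29 = 86
  M = 133
  K = 274 + 6·133 (+64 from intervention) = 1136
  C = -56 + 4·86 + 133 − 4·1136 = -4123
Comparing — Policy A: C=89, Policy B: C=-4213, Policy C: C=-4123. Highest is 89 (Policy A).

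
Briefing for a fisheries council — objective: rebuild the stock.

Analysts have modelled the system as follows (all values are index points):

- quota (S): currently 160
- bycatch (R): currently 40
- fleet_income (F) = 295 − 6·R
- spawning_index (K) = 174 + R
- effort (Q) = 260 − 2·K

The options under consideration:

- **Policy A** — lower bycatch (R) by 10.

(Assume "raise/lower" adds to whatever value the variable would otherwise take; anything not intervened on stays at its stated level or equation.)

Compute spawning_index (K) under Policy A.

204

Policy A (R − 10):
  R = 40 − 10 = 30
  K = 174 + 30 = 204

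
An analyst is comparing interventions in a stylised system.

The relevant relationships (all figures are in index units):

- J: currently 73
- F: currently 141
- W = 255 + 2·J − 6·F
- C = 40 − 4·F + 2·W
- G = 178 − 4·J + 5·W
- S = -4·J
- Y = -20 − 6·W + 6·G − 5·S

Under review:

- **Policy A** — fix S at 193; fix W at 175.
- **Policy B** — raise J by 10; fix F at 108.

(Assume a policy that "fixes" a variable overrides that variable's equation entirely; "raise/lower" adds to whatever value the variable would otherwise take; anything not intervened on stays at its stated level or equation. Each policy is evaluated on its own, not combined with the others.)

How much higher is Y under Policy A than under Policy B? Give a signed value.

7263

Policy A (S := 193, W := 175):
  J = 73
  F = 141
  W = 175
  G = 178 − 4·73 + 5·175 = 761
  S = 193
  Y = -20 − 6·175 + 6·761 − 5·193 = 2531
Policy B (J + 10, F := 108):
  J = 73 + 10 = 83
  F = 108
  W = 255 + 2·83 − 6·108 = -227
  G = 178 − 4·83 + 5·(-227) = -1289
  S = 0 − 4·83 = -332
  Y = -20 − 6·(-227) + 6·(-1289) − 5·(-332) = -4732
Y: 2531 − (-4732) = 7263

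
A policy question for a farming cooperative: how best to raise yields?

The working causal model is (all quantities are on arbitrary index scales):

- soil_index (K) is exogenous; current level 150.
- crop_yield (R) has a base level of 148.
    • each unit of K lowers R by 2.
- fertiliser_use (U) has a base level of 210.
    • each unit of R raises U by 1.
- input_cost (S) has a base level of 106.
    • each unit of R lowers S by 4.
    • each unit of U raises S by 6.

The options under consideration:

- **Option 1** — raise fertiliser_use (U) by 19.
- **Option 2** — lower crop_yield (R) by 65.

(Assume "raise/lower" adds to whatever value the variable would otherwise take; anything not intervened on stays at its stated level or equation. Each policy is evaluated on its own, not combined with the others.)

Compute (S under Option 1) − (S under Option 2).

Option 1 (U + 19):
  K = 150
  R = 148 − 2·150 = -152
  U = 210 + (-152) (+19 from intervention) = 77
  S = 106 − 4·(-152) + 6·77 = 1176
Option 2 (R − 65):
  K = 150
  R = 148 − 2·150 (−65 from intervention) = -217
  U = 210 + (-217) = -7
  S = 106 − 4·(-217) + 6·(-7) = 932
S: 1176 − 932 = 244

244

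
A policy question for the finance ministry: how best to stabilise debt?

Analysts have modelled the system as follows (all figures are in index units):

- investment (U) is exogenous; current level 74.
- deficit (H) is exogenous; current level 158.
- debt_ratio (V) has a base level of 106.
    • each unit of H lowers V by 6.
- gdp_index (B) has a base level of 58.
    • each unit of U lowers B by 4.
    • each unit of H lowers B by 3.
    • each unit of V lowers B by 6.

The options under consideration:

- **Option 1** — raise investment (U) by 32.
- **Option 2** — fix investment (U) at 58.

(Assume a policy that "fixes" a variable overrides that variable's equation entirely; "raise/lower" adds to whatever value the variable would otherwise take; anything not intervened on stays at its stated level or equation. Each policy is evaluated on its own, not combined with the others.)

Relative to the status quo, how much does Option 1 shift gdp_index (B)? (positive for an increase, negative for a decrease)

-128

Baseline:
  U = 74
  H = 158
  V = 106 − 6·158 = -842
  B = 58 − 4·74 − 3·158 − 6·(-842) = 4340
Option 1 (U + 32):
  U = 74 + 32 = 106
  H = 158
  V = 106 − 6·158 = -842
  B = 58 − 4·106 − 3·158 − 6·(-842) = 4212
Change in B: 4212 − 4340 = -128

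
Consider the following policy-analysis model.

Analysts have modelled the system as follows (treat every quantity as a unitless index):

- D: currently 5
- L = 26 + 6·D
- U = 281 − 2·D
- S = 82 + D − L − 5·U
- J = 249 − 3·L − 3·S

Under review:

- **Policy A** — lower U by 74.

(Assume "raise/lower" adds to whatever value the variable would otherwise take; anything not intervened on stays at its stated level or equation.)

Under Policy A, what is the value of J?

Policy A (U − 74):
  D = 5
  L = 26 + 6·5 = 56
  U = 281 − 2·5 (−74 from intervention) = 197
  S = 82 + 5 − 56 − 5·197 = -954
  J = 249 − 3·56 − 3·(-954) = 2943

2943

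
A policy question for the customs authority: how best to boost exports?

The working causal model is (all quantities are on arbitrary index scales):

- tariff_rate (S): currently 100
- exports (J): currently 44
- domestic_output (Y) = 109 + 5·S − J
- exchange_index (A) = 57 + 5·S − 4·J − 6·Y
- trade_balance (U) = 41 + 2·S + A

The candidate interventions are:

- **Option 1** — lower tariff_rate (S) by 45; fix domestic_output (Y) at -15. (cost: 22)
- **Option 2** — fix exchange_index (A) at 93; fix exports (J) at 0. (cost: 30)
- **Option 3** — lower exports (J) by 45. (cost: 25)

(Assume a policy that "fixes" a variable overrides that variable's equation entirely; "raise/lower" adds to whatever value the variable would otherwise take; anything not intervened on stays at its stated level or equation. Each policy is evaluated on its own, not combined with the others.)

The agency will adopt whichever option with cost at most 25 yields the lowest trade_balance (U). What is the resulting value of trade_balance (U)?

Option 1 (S − 45, Y := -15):
  S = 100 − 45 = 55
  J = 44
  Y = -15
  A = 57 + 5·55 − 4·44 − 6·(-15) = 246
  U = 41 + 2·55 + 246 = 397
Option 3 (J − 45):
  S = 100
  J = 44 − 45 = -1
  Y = 109 + 5·100 − (-1) = 610
  A = 57 + 5·100 − 4·(-1) − 6·610 = -3099
  U = 41 + 2·100 + (-3099) = -2858
Comparing — Option 1: U=397, Option 3: U=-2858. Lowest is -2858 (Option 3).

-2858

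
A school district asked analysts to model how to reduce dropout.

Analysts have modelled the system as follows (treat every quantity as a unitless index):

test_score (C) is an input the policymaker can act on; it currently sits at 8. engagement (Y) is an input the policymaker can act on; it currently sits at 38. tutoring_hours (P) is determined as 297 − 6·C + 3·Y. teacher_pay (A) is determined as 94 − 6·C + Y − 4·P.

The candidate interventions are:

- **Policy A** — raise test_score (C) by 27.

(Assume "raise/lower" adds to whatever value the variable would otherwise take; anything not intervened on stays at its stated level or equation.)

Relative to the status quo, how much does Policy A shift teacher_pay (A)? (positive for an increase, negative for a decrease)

Baseline:
  C = 8
  Y = 38
  P = 297 − 6·8 + 3·38 = 363
  A = 94 − 6·8 + 38 − 4·363 = -1368
Policy A (C + 27):
  C = 8 + 27 = 35
  Y = 38
  P = 297 − 6·35 + 3·38 = 201
  A = 94 − 6·35 + 38 − 4·201 = -882
Change in A: -882 − (-1368) = 486

486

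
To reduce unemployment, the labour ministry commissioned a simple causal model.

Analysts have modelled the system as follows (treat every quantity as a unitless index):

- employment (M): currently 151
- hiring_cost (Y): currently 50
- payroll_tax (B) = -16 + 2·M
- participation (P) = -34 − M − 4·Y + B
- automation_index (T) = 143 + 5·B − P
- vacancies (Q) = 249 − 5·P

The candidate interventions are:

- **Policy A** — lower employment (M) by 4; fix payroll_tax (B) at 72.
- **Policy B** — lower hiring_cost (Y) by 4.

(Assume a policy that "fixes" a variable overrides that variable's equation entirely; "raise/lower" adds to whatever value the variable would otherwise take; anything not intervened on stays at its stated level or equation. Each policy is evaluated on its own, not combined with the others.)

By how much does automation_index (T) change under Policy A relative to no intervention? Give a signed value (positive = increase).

-860

Baseline:
  M = 151
  Y = 50
  B = -16 + 2·151 = 286
  P = -34 − 151 − 4·50 + 286 = -99
  T = 143 + 5·286 − (-99) = 1672
Policy A (M − 4, B := 72):
  M = 151 − 4 = 147
  Y = 50
  B = 72
  P = -34 − 147 − 4·50 + 72 = -309
  T = 143 + 5·72 − (-309) = 812
Change in T: 812 − 1672 = -860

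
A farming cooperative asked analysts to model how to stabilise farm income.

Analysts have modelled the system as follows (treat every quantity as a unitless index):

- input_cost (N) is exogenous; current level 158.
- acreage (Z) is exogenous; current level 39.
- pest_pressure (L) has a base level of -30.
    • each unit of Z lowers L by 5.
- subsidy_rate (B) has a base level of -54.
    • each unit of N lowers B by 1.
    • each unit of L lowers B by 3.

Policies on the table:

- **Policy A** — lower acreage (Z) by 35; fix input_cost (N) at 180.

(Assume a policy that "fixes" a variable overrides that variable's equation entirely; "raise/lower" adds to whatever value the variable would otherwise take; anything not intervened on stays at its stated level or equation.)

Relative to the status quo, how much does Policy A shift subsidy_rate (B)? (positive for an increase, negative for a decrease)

Baseline:
  N = 158
  Z = 39
  L = -30 − 5·39 = -225
  B = -54 − 158 − 3·(-225) = 463
Policy A (Z − 35, N := 180):
  N = 180
  Z = 39 − 35 = 4
  L = -30 − 5·4 = -50
  B = -54 − 180 − 3·(-50) = -84
Change in B: -84 − 463 = -547

-547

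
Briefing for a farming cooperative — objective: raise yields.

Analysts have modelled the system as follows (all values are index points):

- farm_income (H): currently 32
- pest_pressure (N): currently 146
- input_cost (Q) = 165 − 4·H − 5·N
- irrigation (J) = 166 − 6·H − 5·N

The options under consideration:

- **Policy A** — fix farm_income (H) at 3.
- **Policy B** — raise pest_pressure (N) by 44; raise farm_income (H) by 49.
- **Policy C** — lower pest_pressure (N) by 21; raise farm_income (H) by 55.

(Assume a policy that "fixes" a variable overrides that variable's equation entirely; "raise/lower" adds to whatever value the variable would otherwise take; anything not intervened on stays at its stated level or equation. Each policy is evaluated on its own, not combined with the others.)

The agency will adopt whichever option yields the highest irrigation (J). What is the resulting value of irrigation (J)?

Policy A (H := 3):
  H = 3
  N = 146
  J = 166 − 6·3 − 5·146 = -582
Policy B (N + 44, H + 49):
  H = 32 + 49 = 81
  N = 146 + 44 = 190
  J = 166 − 6·81 − 5·190 = -1270
Policy C (N − 21, H + 55):
  H = 32 + 55 = 87
  N = 146 − 21 = 125
  J = 166 − 6·87 − 5·125 = -981
Comparing — Policy A: J=-582, Policy B: J=-1270, Policy C: J=-981. Highest is -582 (Policy A).

-582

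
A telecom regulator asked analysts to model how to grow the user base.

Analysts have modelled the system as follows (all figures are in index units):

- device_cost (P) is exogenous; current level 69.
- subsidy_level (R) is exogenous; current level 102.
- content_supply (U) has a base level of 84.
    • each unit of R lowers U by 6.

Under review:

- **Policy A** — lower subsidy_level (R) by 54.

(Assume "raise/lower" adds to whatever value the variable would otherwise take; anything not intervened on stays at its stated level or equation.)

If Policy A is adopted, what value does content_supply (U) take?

-204

Policy A (R − 54):
  R = 102 − 54 = 48
  U = 84 − 6·48 = -204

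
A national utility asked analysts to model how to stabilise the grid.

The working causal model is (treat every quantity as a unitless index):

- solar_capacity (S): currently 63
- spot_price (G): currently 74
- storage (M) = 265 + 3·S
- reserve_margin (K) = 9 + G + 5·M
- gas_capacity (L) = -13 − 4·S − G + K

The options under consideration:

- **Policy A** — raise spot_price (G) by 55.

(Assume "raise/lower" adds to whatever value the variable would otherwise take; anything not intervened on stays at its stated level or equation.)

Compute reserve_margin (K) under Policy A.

Policy A (G + 55):
  S = 63
  G = 74 + 55 = 129
  M = 265 + 3·63 = 454
  K = 9 + 129 + 5·454 = 2408

2408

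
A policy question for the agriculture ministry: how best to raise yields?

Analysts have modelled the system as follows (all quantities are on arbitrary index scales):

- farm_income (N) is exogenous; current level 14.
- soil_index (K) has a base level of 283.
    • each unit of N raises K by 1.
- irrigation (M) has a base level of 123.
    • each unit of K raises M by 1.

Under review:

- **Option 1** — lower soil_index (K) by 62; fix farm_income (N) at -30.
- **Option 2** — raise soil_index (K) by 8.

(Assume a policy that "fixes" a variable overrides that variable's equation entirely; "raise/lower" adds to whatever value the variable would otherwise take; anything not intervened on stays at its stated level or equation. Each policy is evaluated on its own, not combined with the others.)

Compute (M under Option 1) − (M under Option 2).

-114

Option 1 (K − 62, N := -30):
  N = -30
  K = 283 + (-30) (−62 from intervention) = 191
  M = 123 + 191 = 314
Option 2 (K + 8):
  N = 14
  K = 283 + 14 (+8 from intervention) = 305
  M = 123 + 305 = 428
M: 314 − 428 = -114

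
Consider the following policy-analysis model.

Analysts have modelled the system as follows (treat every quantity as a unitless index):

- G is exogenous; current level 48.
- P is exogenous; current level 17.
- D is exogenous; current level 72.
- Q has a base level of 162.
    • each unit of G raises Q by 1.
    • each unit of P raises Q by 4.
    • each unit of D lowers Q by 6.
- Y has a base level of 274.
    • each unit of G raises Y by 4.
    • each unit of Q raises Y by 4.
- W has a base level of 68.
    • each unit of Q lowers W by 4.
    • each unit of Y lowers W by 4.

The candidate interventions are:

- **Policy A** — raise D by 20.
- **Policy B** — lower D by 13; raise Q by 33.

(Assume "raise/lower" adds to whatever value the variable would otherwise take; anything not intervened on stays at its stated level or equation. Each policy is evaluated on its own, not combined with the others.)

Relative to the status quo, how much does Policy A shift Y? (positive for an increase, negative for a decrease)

Baseline:
  G = 48
  P = 17
  D = 72
  Q = 162 + 48 + 4·17 − 6·72 = -154
  Y = 274 + 4·48 + 4·(-154) = -150
Policy A (D + 20):
  G = 48
  P = 17
  D = 72 + 20 = 92
  Q = 162 + 48 + 4·17 − 6·92 = -274
  Y = 274 + 4·48 + 4·(-274) = -630
Change in Y: -630 − (-150) = -480

-480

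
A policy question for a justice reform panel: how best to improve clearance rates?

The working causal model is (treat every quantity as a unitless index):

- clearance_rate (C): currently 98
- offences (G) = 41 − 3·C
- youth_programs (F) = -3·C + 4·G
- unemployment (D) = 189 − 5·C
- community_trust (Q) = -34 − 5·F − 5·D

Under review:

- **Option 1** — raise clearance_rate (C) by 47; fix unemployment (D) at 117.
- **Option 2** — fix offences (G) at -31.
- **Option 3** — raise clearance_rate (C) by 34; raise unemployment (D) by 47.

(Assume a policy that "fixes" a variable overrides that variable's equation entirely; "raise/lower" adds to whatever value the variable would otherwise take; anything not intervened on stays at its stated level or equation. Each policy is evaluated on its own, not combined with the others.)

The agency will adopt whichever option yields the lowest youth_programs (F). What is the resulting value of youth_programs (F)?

-2011

Option 1 (C + 47, D := 117):
  C = 98 + 47 = 145
  G = 41 − 3·145 = -394
  F = 0 − 3·145 + 4·(-394) = -2011
Option 2 (G := -31):
  C = 98
  G = -31
  F = 0 − 3·98 + 4·(-31) = -418
Option 3 (C + 34, D + 47):
  C = 98 + 34 = 132
  G = 41 − 3·132 = -355
  F = 0 − 3·132 + 4·(-355) = -1816
Comparing — Option 1: F=-2011, Option 2: F=-418, Option 3: F=-1816. Lowest is -2011 (Option 1).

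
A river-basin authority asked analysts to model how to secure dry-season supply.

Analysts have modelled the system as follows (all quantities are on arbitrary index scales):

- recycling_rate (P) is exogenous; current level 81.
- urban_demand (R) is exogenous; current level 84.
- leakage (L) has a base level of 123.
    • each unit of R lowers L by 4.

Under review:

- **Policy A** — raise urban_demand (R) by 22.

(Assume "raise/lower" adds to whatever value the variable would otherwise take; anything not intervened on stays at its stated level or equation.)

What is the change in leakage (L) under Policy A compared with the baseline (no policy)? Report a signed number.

-88

Baseline:
  R = 84
  L = 123 − 4·84 = -213
Policy A (R + 22):
  R = 84 + 22 = 106
  L = 123 − 4·106 = -301
Change in L: -301 − (-213) = -88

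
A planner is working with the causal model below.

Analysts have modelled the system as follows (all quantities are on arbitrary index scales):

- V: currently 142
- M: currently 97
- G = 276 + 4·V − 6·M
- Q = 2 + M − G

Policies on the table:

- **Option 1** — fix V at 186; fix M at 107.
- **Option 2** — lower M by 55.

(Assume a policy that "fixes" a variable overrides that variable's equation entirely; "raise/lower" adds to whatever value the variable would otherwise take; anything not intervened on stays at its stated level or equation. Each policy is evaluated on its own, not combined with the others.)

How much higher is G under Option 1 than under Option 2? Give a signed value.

Option 1 (V := 186, M := 107):
  V = 186
  M = 107
  G = 276 + 4·186 − 6·107 = 378
Option 2 (M − 55):
  V = 142
  M = 97 − 55 = 42
  G = 276 + 4·142 − 6·42 = 592
G: 378 − 592 = -214

-214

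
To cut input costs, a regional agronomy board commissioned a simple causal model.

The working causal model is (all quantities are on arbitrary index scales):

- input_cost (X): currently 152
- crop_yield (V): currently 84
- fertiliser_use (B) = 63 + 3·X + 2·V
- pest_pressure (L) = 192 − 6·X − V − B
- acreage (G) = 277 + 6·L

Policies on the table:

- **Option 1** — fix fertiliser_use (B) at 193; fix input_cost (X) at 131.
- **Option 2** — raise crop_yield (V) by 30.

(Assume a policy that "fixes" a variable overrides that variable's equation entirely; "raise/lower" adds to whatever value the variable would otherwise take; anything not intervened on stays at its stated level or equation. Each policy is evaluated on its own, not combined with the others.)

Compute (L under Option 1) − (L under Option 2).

710

Option 1 (B := 193, X := 131):
  X = 131
  V = 84
  B = 193
  L = 192 − 6·131 − 84 − 193 = -871
Option 2 (V + 30):
  X = 152
  V = 84 + 30 = 114
  B = 63 + 3·152 + 2·114 = 747
  L = 192 − 6·152 − 114 − 747 = -1581
L: -871 − (-1581) = 710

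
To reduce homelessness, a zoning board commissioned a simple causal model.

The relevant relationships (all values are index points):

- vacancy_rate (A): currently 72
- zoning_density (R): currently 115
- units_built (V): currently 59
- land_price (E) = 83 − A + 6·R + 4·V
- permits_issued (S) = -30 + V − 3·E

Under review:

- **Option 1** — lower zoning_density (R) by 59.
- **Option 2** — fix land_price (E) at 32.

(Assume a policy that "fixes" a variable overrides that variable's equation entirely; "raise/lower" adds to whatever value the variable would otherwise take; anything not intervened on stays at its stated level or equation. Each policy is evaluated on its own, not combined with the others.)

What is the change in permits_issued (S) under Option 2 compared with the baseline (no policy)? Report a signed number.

2715

Baseline:
  A = 72
  R = 115
  V = 59
  E = 83 − 72 + 6·115 + 4·59 = 937
  S = -30 + 59 − 3·937 = -2782
Option 2 (E := 32):
  A = 72
  R = 115
  V = 59
  E = 32
  S = -30 + 59 − 3·32 = -67
Change in S: -67 − (-2782) = 2715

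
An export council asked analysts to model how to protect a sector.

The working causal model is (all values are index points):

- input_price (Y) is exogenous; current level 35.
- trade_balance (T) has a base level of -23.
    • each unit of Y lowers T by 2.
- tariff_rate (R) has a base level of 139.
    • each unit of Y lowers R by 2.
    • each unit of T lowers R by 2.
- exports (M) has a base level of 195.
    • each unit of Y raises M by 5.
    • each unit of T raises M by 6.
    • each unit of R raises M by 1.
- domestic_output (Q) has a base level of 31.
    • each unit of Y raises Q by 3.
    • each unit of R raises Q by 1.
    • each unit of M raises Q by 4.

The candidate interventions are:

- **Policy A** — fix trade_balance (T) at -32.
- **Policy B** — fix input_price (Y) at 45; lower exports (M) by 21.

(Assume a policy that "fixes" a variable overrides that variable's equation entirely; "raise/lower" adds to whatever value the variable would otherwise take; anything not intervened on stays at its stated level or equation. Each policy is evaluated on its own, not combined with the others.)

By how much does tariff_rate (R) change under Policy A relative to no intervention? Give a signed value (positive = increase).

-122

Baseline:
  Y = 35
  T = -23 − 2·35 = -93
  R = 139 − 2·35 − 2·(-93) = 255
Policy A (T := -32):
  Y = 35
  T = -32
  R = 139 − 2·35 − 2·(-32) = 133
Change in R: 133 − 255 = -122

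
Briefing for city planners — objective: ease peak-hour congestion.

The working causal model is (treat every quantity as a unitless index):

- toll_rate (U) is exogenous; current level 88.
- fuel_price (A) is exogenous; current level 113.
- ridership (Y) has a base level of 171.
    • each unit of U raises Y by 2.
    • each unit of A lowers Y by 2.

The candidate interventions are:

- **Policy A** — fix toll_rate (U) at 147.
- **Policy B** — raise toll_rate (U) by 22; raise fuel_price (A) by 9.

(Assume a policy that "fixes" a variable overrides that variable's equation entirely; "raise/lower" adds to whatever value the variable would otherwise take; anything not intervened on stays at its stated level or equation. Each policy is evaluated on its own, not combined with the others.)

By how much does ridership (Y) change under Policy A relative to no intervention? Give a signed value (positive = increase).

118

Baseline:
  U = 88
  A = 113
  Y = 171 + 2·88 − 2·113 = 121
Policy A (U := 147):
  U = 147
  A = 113
  Y = 171 + 2·147 − 2·113 = 239
Change in Y: 239 − 121 = 118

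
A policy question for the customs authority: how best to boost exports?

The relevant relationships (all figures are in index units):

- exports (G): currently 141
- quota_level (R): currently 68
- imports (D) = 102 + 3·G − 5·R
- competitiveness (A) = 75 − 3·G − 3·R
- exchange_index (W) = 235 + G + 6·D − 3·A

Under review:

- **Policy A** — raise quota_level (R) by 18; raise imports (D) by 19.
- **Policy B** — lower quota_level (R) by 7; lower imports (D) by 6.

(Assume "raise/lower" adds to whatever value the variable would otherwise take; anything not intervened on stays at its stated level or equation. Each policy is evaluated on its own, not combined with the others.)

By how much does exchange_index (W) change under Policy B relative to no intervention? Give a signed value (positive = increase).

111

Baseline:
  G = 141
  R = 68
  D = 102 + 3·141 − 5·68 = 185
  A = 75 − 3·141 − 3·68 = -552
  W = 235 + 141 + 6·185 − 3·(-552) = 3142
Policy B (R − 7, D − 6):
  G = 141
  R = 68 − 7 = 61
  D = 102 + 3·141 − 5·61 (−6 from intervention) = 214
  A = 75 − 3·141 − 3·61 = -531
  W = 235 + 141 + 6·214 − 3·(-531) = 3253
Change in W: 3253 − 3142 = 111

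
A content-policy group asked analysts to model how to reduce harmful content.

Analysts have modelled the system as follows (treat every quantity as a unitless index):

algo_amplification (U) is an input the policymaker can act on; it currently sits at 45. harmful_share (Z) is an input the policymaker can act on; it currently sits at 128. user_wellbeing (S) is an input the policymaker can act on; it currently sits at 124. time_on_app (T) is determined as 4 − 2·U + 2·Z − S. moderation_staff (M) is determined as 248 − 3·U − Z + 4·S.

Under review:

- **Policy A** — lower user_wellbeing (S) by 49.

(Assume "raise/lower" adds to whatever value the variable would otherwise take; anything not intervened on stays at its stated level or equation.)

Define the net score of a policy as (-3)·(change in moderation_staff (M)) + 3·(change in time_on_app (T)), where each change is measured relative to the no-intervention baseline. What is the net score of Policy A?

Baseline:
  U = 45
  Z = 128
  S = 124
  T = 4 − 2·45 + 2·128 − 124 = 46
  M = 248 − 3·45 − 128 + 4·124 = 481
Policy A (S − 49):
  U = 45
  Z = 128
  S = 124 − 49 = 75
  T = 4 − 2·45 + 2·128 − 75 = 95
  M = 248 − 3·45 − 128 + 4·75 = 285
ΔM = 285 − 481 = -196; ΔT = 95 − 46 = 49
Score = (-3)·(-196) + 3·49 = 735

735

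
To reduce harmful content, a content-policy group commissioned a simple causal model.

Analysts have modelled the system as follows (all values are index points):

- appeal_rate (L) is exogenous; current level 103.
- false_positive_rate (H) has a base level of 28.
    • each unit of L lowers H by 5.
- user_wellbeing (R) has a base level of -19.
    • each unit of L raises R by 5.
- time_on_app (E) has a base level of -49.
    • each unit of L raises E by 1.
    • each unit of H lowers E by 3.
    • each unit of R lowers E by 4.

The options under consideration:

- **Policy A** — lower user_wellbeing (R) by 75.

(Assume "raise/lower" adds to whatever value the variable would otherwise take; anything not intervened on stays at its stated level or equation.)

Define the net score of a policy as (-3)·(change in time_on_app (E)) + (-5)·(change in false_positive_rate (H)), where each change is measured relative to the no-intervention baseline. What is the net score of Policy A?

-900

Baseline:
  L = 103
  H = 28 − 5·103 = -487
  R = -19 + 5·103 = 496
  E = -49 + 103 − 3·(-487) − 4·496 = -469
Policy A (R − 75):
  L = 103
  H = 28 − 5·103 = -487
  R = -19 + 5·103 (−75 from intervention) = 421
  E = -49 + 103 − 3·(-487) − 4·421 = -169
ΔE = -169 − (-469) = 300; ΔH = -487 − (-487) = 0
Score = (-3)·300 + (-5)·0 = -900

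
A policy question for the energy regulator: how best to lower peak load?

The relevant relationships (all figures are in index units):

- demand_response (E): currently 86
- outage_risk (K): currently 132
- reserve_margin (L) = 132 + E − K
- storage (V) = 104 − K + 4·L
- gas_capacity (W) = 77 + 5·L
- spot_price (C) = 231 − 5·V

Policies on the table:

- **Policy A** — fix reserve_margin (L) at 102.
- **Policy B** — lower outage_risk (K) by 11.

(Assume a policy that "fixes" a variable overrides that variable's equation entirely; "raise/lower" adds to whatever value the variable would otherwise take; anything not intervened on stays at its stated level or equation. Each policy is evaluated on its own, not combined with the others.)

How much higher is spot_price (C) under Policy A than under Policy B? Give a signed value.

-45

Policy A (L := 102):
  E = 86
  K = 132
  L = 102
  V = 104 − 132 + 4·102 = 380
  C = 231 − 5·380 = -1669
Policy B (K − 11):
  E = 86
  K = 132 − 11 = 121
  L = 132 + 86 − 121 = 97
  V = 104 − 121 + 4·97 = 371
  C = 231 − 5·371 = -1624
C: -1669 − (-1624) = -45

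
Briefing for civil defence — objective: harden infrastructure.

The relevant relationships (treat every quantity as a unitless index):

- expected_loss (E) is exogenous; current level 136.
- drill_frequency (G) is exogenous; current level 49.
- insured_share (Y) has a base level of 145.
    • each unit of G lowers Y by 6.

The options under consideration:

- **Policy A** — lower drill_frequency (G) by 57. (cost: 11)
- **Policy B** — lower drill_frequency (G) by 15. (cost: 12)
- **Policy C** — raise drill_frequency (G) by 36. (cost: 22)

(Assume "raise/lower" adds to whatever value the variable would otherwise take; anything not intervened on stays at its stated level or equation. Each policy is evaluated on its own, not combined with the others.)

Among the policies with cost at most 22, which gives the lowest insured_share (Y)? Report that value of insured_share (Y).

-365

Policy A (G − 57):
  G = 49 − 57 = -8
  Y = 145 − 6·(-8) = 193
Policy B (G − 15):
  G = 49 − 15 = 34
  Y = 145 − 6·34 = -59
Policy C (G + 36):
  G = 49 + 36 = 85
  Y = 145 − 6·85 = -365
Comparing — Policy A: Y=193, Policy B: Y=-59, Policy C: Y=-365. Lowest is -365 (Policy C).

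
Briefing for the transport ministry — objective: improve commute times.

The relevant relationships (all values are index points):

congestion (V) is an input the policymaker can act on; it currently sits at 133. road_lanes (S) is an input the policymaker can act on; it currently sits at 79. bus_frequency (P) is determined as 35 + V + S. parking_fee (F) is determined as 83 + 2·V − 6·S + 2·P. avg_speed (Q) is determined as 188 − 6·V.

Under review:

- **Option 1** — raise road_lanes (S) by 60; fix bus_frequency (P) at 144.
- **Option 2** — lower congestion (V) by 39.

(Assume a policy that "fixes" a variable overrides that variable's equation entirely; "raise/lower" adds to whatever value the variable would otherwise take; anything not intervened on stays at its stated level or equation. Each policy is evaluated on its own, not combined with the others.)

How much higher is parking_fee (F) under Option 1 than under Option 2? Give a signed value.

Option 1 (S + 60, P := 144):
  V = 133
  S = 79 + 60 = 139
  P = 144
  F = 83 + 2·133 − 6·139 + 2·144 = -197
Option 2 (V − 39):
  V = 133 − 39 = 94
  S = 79
  P = 35 + 94 + 79 = 208
  F = 83 + 2·94 − 6·79 + 2·208 = 213
F: -197 − 213 = -410

-410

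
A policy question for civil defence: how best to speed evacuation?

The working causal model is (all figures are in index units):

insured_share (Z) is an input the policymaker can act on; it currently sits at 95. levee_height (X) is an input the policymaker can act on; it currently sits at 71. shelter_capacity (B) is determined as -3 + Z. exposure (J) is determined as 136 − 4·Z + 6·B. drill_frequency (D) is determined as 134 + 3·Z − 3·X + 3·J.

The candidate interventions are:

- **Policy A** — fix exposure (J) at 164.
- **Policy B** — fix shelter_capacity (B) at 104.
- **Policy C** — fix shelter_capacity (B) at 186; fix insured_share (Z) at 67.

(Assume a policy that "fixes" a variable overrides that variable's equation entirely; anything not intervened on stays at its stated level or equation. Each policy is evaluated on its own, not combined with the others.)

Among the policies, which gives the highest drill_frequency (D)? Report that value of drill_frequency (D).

Policy A (J := 164):
  Z = 95
  X = 71
  B = -3 + 95 = 92
  J = 164
  D = 134 + 3·95 − 3·71 + 3·164 = 698
Policy B (B := 104):
  Z = 95
  X = 71
  B = 104
  J = 136 − 4·95 + 6·104 = 380
  D = 134 + 3·95 − 3·71 + 3·380 = 1346
Policy C (B := 186, Z := 67):
  Z = 67
  X = 71
  B = 186
  J = 136 − 4·67 + 6·186 = 984
  D = 134 + 3·67 − 3·71 + 3·984 = 3074
Comparing — Policy A: D=698, Policy B: D=1346, Policy C: D=3074. Highest is 3074 (Policy C).

3074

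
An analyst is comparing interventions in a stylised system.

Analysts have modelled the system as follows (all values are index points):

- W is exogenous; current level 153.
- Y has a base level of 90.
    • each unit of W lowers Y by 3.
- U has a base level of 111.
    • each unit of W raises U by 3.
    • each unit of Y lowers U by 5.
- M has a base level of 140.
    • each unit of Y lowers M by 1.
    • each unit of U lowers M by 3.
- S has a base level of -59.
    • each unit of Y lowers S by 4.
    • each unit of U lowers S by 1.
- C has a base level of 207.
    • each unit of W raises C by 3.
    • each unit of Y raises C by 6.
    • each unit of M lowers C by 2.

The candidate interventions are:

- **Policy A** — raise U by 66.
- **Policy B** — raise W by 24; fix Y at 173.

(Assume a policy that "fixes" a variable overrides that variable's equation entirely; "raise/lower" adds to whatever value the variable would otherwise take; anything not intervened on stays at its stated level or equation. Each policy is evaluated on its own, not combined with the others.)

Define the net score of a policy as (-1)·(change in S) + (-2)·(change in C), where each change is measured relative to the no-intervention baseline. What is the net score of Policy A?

-726

Baseline:
  W = 153
  Y = 90 − 3·153 = -369
  U = 111 + 3·153 − 5·(-369) = 2415
  M = 140 − (-369) − 3·2415 = -6736
  S = -59 − 4·(-369) − 2415 = -998
  C = 207 + 3·153 + 6·(-369) − 2·(-6736) = 11924
Policy A (U + 66):
  W = 153
  Y = 90 − 3·153 = -369
  U = 111 + 3·153 − 5·(-369) (+66 from intervention) = 2481
  M = 140 − (-369) − 3·2481 = -6934
  S = -59 − 4·(-369) − 2481 = -1064
  C = 207 + 3·153 + 6·(-369) − 2·(-6934) = 12320
ΔS = -1064 − (-998) = -66; ΔC = 12320 − 11924 = 396
Score = (-1)·(-66) + (-2)·396 = -726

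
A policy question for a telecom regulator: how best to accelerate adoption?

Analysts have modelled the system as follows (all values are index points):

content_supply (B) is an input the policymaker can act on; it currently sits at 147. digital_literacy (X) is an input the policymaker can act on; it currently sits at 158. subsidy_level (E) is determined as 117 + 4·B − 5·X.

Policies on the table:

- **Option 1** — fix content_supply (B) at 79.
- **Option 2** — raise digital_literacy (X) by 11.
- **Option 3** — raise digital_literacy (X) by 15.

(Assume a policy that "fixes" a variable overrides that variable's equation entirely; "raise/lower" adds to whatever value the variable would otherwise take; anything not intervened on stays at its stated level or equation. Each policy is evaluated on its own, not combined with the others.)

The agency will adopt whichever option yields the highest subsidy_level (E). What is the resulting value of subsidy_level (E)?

Option 1 (B := 79):
  B = 79
  X = 158
  E = 117 + 4·79 − 5·158 = -357
Option 2 (X + 11):
  B = 147
  X = 158 + 11 = 169
  E = 117 + 4·147 − 5·169 = -140
Option 3 (X + 15):
  B = 147
  X = 158 + 15 = 173
  E = 117 + 4·147 − 5·173 = -160
Comparing — Option 1: E=-357, Option 2: E=-140, Option 3: E=-160. Highest is -140 (Option 2).

-140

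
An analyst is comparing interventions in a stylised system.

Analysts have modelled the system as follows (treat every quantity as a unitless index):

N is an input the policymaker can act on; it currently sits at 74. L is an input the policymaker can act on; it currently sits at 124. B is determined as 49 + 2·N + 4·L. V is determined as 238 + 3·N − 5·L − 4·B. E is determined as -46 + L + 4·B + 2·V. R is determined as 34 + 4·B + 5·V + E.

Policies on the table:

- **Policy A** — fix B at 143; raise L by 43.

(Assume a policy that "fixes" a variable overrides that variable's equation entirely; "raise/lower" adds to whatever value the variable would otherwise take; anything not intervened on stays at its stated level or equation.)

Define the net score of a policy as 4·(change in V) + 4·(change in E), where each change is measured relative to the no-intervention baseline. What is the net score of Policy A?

15192

Baseline:
  N = 74
  L = 124
  B = 49 + 2·74 + 4·124 = 693
  V = 238 + 3·74 − 5·124 − 4·693 = -2932
  E = -46 + 124 + 4·693 + 2·(-2932) = -3014
Policy A (B := 143, L + 43):
  N = 74
  L = 124 + 43 = 167
  B = 143
  V = 238 + 3·74 − 5·167 − 4·143 = -947
  E = -46 + 167 + 4·143 + 2·(-947) = -1201
ΔV = -947 − (-2932) = 1985; ΔE = -1201 − (-3014) = 1813
Score = 4·1985 + 4·1813 = 15192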